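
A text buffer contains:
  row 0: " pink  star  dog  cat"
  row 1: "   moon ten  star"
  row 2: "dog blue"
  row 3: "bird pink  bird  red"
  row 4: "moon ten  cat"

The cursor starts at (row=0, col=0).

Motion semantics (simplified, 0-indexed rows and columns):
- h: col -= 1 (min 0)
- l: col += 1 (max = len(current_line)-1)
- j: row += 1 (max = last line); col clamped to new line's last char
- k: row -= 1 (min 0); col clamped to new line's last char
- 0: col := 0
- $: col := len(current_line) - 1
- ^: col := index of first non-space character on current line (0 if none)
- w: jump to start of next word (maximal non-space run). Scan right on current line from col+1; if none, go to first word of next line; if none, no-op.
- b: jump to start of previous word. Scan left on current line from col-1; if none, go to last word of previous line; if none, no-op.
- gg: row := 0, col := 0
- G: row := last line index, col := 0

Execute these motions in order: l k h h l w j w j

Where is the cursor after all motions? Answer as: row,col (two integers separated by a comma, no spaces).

After 1 (l): row=0 col=1 char='p'
After 2 (k): row=0 col=1 char='p'
After 3 (h): row=0 col=0 char='_'
After 4 (h): row=0 col=0 char='_'
After 5 (l): row=0 col=1 char='p'
After 6 (w): row=0 col=7 char='s'
After 7 (j): row=1 col=7 char='_'
After 8 (w): row=1 col=8 char='t'
After 9 (j): row=2 col=7 char='e'

Answer: 2,7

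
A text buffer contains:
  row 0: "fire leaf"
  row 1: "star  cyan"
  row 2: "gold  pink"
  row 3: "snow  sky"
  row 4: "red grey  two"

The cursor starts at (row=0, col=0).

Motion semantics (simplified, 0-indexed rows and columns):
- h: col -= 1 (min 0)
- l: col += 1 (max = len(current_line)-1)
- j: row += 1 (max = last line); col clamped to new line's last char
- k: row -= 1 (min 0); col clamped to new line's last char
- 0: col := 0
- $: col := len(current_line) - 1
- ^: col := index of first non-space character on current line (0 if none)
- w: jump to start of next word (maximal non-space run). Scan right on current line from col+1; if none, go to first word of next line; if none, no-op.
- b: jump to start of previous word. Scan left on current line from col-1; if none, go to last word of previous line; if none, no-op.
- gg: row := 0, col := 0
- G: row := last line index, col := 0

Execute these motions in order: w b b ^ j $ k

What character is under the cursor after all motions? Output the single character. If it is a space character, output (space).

Answer: f

Derivation:
After 1 (w): row=0 col=5 char='l'
After 2 (b): row=0 col=0 char='f'
After 3 (b): row=0 col=0 char='f'
After 4 (^): row=0 col=0 char='f'
After 5 (j): row=1 col=0 char='s'
After 6 ($): row=1 col=9 char='n'
After 7 (k): row=0 col=8 char='f'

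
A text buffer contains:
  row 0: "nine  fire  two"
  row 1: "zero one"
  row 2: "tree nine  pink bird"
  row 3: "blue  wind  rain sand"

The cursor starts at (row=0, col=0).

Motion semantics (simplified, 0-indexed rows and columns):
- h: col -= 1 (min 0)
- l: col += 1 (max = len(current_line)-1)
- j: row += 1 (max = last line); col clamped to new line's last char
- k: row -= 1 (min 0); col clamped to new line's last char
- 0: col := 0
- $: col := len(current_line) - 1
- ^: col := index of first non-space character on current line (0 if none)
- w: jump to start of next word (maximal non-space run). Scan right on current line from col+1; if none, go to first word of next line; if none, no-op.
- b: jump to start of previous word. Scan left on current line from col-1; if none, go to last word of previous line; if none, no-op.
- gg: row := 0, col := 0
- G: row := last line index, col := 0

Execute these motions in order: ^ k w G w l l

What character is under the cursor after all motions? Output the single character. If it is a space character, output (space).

After 1 (^): row=0 col=0 char='n'
After 2 (k): row=0 col=0 char='n'
After 3 (w): row=0 col=6 char='f'
After 4 (G): row=3 col=0 char='b'
After 5 (w): row=3 col=6 char='w'
After 6 (l): row=3 col=7 char='i'
After 7 (l): row=3 col=8 char='n'

Answer: n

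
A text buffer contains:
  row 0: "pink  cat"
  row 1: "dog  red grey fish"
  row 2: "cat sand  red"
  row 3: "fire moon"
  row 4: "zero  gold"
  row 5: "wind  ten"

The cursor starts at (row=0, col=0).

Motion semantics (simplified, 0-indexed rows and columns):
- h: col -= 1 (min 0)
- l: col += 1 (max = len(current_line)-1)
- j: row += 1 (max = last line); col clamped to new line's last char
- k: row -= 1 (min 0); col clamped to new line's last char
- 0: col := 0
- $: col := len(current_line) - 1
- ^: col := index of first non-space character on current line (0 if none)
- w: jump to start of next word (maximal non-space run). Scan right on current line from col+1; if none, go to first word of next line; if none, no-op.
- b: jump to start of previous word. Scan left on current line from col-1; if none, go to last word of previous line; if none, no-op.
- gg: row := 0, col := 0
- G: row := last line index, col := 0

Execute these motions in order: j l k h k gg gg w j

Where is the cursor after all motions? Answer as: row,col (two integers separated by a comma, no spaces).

Answer: 1,6

Derivation:
After 1 (j): row=1 col=0 char='d'
After 2 (l): row=1 col=1 char='o'
After 3 (k): row=0 col=1 char='i'
After 4 (h): row=0 col=0 char='p'
After 5 (k): row=0 col=0 char='p'
After 6 (gg): row=0 col=0 char='p'
After 7 (gg): row=0 col=0 char='p'
After 8 (w): row=0 col=6 char='c'
After 9 (j): row=1 col=6 char='e'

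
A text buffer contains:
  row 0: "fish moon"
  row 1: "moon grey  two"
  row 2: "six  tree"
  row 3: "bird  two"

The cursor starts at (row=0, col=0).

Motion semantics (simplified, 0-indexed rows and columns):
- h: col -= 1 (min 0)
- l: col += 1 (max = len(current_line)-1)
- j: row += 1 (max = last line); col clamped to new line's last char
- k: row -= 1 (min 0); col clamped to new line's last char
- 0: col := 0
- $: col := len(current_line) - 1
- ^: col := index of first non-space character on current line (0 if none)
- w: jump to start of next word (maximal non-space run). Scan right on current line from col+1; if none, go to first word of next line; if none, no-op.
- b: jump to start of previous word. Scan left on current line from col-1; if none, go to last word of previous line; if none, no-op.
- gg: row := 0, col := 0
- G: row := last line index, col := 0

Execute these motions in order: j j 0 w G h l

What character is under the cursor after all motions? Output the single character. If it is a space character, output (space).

Answer: i

Derivation:
After 1 (j): row=1 col=0 char='m'
After 2 (j): row=2 col=0 char='s'
After 3 (0): row=2 col=0 char='s'
After 4 (w): row=2 col=5 char='t'
After 5 (G): row=3 col=0 char='b'
After 6 (h): row=3 col=0 char='b'
After 7 (l): row=3 col=1 char='i'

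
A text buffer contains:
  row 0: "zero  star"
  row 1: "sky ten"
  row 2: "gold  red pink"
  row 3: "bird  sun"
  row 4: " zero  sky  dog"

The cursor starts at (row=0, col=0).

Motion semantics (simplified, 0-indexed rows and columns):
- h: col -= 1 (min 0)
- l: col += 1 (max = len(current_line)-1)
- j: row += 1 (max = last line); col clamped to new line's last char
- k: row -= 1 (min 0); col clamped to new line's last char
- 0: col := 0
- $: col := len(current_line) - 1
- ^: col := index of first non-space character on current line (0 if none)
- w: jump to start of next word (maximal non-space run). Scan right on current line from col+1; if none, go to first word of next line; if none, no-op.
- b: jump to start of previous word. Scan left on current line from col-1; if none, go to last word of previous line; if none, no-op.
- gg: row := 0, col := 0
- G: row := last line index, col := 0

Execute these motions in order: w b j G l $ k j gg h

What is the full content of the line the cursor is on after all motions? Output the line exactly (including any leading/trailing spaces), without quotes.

Answer: zero  star

Derivation:
After 1 (w): row=0 col=6 char='s'
After 2 (b): row=0 col=0 char='z'
After 3 (j): row=1 col=0 char='s'
After 4 (G): row=4 col=0 char='_'
After 5 (l): row=4 col=1 char='z'
After 6 ($): row=4 col=14 char='g'
After 7 (k): row=3 col=8 char='n'
After 8 (j): row=4 col=8 char='k'
After 9 (gg): row=0 col=0 char='z'
After 10 (h): row=0 col=0 char='z'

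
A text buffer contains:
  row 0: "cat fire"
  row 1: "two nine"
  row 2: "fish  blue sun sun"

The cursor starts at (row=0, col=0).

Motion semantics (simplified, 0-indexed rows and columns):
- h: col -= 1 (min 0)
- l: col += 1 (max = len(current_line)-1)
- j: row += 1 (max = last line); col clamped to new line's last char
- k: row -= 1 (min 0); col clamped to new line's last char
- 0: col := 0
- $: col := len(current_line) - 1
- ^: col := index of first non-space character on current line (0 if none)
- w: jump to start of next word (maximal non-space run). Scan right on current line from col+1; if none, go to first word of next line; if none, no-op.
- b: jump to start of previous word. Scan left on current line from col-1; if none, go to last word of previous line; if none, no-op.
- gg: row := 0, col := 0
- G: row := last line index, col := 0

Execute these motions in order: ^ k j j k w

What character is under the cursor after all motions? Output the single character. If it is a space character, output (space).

After 1 (^): row=0 col=0 char='c'
After 2 (k): row=0 col=0 char='c'
After 3 (j): row=1 col=0 char='t'
After 4 (j): row=2 col=0 char='f'
After 5 (k): row=1 col=0 char='t'
After 6 (w): row=1 col=4 char='n'

Answer: n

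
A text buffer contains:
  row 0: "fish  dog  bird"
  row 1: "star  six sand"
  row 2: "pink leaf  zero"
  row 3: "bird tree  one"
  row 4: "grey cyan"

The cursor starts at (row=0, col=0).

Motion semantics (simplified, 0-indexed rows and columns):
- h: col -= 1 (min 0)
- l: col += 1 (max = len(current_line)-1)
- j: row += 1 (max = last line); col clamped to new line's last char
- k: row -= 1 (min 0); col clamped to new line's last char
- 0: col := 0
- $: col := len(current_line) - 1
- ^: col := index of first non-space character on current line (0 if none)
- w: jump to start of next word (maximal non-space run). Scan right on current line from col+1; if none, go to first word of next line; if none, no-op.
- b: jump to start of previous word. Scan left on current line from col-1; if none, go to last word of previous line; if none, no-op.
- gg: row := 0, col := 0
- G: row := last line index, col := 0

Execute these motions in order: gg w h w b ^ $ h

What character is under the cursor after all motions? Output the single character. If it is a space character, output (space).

After 1 (gg): row=0 col=0 char='f'
After 2 (w): row=0 col=6 char='d'
After 3 (h): row=0 col=5 char='_'
After 4 (w): row=0 col=6 char='d'
After 5 (b): row=0 col=0 char='f'
After 6 (^): row=0 col=0 char='f'
After 7 ($): row=0 col=14 char='d'
After 8 (h): row=0 col=13 char='r'

Answer: r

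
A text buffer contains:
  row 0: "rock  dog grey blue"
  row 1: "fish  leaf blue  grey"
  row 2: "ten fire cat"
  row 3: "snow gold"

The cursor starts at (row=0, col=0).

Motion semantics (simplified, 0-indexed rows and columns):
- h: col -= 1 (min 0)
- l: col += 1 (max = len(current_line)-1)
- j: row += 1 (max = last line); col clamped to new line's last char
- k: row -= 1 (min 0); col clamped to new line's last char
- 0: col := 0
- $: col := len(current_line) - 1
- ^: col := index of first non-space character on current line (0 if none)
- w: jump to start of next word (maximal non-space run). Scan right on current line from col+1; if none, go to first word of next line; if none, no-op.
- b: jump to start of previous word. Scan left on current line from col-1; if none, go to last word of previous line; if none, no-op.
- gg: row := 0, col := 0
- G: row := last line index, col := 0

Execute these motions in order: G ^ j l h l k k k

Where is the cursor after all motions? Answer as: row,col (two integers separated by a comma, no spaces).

Answer: 0,1

Derivation:
After 1 (G): row=3 col=0 char='s'
After 2 (^): row=3 col=0 char='s'
After 3 (j): row=3 col=0 char='s'
After 4 (l): row=3 col=1 char='n'
After 5 (h): row=3 col=0 char='s'
After 6 (l): row=3 col=1 char='n'
After 7 (k): row=2 col=1 char='e'
After 8 (k): row=1 col=1 char='i'
After 9 (k): row=0 col=1 char='o'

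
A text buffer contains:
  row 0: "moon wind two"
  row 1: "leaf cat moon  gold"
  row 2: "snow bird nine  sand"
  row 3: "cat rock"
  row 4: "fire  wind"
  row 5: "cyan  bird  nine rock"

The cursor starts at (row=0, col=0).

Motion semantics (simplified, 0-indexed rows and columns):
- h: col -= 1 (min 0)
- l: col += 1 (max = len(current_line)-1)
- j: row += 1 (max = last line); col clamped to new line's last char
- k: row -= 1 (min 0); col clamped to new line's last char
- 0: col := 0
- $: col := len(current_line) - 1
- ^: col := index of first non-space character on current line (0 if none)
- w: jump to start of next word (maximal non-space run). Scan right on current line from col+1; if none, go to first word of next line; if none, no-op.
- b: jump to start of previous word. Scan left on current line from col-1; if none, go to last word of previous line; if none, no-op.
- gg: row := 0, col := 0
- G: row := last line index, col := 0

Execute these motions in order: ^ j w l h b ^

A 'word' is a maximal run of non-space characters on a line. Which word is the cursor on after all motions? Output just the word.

After 1 (^): row=0 col=0 char='m'
After 2 (j): row=1 col=0 char='l'
After 3 (w): row=1 col=5 char='c'
After 4 (l): row=1 col=6 char='a'
After 5 (h): row=1 col=5 char='c'
After 6 (b): row=1 col=0 char='l'
After 7 (^): row=1 col=0 char='l'

Answer: leaf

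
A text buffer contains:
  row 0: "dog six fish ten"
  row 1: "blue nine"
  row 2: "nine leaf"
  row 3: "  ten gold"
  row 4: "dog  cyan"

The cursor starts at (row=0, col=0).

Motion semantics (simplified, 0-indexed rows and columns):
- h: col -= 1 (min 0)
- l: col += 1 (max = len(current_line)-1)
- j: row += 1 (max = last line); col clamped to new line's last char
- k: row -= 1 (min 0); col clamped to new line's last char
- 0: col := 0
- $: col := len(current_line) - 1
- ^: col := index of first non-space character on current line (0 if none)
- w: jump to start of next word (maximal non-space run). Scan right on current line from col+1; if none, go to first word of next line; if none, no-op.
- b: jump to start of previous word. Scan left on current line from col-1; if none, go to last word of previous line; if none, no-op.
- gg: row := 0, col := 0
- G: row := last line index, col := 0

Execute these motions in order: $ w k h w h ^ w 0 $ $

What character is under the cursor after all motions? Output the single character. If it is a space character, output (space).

Answer: n

Derivation:
After 1 ($): row=0 col=15 char='n'
After 2 (w): row=1 col=0 char='b'
After 3 (k): row=0 col=0 char='d'
After 4 (h): row=0 col=0 char='d'
After 5 (w): row=0 col=4 char='s'
After 6 (h): row=0 col=3 char='_'
After 7 (^): row=0 col=0 char='d'
After 8 (w): row=0 col=4 char='s'
After 9 (0): row=0 col=0 char='d'
After 10 ($): row=0 col=15 char='n'
After 11 ($): row=0 col=15 char='n'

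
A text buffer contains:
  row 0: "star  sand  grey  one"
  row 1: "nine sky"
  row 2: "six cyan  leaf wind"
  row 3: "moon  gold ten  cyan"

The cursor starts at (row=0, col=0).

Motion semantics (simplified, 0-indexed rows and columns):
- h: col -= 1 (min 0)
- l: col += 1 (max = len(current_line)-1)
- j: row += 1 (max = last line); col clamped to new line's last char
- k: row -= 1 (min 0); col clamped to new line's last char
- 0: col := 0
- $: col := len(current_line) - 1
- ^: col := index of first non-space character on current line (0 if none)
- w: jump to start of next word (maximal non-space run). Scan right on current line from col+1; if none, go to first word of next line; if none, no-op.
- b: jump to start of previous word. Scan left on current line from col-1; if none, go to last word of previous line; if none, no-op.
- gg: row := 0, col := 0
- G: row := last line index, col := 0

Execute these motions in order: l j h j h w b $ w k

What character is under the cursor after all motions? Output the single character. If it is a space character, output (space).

Answer: s

Derivation:
After 1 (l): row=0 col=1 char='t'
After 2 (j): row=1 col=1 char='i'
After 3 (h): row=1 col=0 char='n'
After 4 (j): row=2 col=0 char='s'
After 5 (h): row=2 col=0 char='s'
After 6 (w): row=2 col=4 char='c'
After 7 (b): row=2 col=0 char='s'
After 8 ($): row=2 col=18 char='d'
After 9 (w): row=3 col=0 char='m'
After 10 (k): row=2 col=0 char='s'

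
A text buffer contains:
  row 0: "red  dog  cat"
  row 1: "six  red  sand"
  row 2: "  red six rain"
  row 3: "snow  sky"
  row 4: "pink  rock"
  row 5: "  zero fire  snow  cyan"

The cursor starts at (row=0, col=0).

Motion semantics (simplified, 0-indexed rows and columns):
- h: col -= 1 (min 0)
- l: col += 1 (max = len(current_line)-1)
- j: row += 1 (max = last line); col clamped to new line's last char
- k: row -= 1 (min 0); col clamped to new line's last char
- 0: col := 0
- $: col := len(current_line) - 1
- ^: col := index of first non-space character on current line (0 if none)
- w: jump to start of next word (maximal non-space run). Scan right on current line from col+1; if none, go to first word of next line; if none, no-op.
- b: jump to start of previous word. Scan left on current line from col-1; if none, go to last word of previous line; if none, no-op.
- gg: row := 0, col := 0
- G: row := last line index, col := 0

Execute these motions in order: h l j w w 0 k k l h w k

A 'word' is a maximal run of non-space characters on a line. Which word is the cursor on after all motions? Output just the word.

Answer: dog

Derivation:
After 1 (h): row=0 col=0 char='r'
After 2 (l): row=0 col=1 char='e'
After 3 (j): row=1 col=1 char='i'
After 4 (w): row=1 col=5 char='r'
After 5 (w): row=1 col=10 char='s'
After 6 (0): row=1 col=0 char='s'
After 7 (k): row=0 col=0 char='r'
After 8 (k): row=0 col=0 char='r'
After 9 (l): row=0 col=1 char='e'
After 10 (h): row=0 col=0 char='r'
After 11 (w): row=0 col=5 char='d'
After 12 (k): row=0 col=5 char='d'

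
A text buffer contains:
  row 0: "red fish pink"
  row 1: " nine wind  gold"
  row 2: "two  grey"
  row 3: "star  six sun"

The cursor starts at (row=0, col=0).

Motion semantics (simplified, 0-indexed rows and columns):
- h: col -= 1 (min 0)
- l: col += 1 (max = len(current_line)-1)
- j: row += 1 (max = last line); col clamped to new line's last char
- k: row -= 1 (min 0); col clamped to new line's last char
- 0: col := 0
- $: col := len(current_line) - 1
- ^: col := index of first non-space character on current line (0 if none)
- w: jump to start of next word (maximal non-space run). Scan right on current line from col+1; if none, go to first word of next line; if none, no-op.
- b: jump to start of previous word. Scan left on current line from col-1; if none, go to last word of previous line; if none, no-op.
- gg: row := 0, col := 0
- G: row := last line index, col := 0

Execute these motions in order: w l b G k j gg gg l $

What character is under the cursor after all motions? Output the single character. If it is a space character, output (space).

Answer: k

Derivation:
After 1 (w): row=0 col=4 char='f'
After 2 (l): row=0 col=5 char='i'
After 3 (b): row=0 col=4 char='f'
After 4 (G): row=3 col=0 char='s'
After 5 (k): row=2 col=0 char='t'
After 6 (j): row=3 col=0 char='s'
After 7 (gg): row=0 col=0 char='r'
After 8 (gg): row=0 col=0 char='r'
After 9 (l): row=0 col=1 char='e'
After 10 ($): row=0 col=12 char='k'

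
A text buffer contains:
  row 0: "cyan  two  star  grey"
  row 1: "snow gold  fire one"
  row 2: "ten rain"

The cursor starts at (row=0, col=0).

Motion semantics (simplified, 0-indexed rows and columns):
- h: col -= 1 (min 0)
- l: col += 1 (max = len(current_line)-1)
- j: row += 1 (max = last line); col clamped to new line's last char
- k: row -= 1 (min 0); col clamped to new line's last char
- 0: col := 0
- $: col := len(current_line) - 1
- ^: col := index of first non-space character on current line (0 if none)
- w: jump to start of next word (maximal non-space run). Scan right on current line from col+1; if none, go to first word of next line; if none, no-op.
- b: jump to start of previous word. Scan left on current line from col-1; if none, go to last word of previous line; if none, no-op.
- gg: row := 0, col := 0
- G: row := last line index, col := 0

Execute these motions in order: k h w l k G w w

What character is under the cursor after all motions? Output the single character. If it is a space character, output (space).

Answer: r

Derivation:
After 1 (k): row=0 col=0 char='c'
After 2 (h): row=0 col=0 char='c'
After 3 (w): row=0 col=6 char='t'
After 4 (l): row=0 col=7 char='w'
After 5 (k): row=0 col=7 char='w'
After 6 (G): row=2 col=0 char='t'
After 7 (w): row=2 col=4 char='r'
After 8 (w): row=2 col=4 char='r'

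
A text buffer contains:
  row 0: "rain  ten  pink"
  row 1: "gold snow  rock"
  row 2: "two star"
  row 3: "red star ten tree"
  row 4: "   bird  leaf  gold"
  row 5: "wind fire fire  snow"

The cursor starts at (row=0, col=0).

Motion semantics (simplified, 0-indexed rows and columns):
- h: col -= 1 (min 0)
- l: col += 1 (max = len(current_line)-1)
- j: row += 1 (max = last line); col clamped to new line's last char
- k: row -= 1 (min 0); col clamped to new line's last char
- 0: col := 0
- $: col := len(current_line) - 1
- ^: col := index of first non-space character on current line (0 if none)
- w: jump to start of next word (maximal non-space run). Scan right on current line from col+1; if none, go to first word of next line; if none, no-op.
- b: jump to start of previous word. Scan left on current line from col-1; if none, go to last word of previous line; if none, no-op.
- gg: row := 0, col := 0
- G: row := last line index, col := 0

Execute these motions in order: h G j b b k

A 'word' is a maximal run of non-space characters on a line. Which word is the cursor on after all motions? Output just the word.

Answer: ten

Derivation:
After 1 (h): row=0 col=0 char='r'
After 2 (G): row=5 col=0 char='w'
After 3 (j): row=5 col=0 char='w'
After 4 (b): row=4 col=15 char='g'
After 5 (b): row=4 col=9 char='l'
After 6 (k): row=3 col=9 char='t'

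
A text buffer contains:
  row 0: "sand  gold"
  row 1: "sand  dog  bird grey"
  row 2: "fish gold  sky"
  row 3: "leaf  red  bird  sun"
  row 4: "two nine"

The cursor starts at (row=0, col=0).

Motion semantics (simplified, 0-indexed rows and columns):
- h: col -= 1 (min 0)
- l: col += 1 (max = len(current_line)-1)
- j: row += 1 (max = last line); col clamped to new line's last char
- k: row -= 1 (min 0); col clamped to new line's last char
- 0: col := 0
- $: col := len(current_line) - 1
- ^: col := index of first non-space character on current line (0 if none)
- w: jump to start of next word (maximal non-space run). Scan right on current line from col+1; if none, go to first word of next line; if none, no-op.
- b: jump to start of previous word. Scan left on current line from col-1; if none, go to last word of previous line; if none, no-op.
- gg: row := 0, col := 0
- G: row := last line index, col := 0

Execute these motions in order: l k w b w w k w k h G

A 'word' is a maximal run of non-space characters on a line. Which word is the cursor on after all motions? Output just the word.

After 1 (l): row=0 col=1 char='a'
After 2 (k): row=0 col=1 char='a'
After 3 (w): row=0 col=6 char='g'
After 4 (b): row=0 col=0 char='s'
After 5 (w): row=0 col=6 char='g'
After 6 (w): row=1 col=0 char='s'
After 7 (k): row=0 col=0 char='s'
After 8 (w): row=0 col=6 char='g'
After 9 (k): row=0 col=6 char='g'
After 10 (h): row=0 col=5 char='_'
After 11 (G): row=4 col=0 char='t'

Answer: two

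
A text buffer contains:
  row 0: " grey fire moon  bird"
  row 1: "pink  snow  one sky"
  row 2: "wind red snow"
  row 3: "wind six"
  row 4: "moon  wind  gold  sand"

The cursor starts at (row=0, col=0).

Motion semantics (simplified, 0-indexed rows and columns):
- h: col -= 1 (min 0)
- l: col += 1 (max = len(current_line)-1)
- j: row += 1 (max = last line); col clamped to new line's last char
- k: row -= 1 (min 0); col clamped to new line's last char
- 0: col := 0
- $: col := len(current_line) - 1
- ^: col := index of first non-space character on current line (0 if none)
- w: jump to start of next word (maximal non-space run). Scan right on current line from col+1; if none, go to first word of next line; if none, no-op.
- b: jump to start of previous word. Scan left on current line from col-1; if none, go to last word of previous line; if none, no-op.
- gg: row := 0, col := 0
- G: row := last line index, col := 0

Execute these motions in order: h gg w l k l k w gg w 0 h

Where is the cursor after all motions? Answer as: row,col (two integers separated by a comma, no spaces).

After 1 (h): row=0 col=0 char='_'
After 2 (gg): row=0 col=0 char='_'
After 3 (w): row=0 col=1 char='g'
After 4 (l): row=0 col=2 char='r'
After 5 (k): row=0 col=2 char='r'
After 6 (l): row=0 col=3 char='e'
After 7 (k): row=0 col=3 char='e'
After 8 (w): row=0 col=6 char='f'
After 9 (gg): row=0 col=0 char='_'
After 10 (w): row=0 col=1 char='g'
After 11 (0): row=0 col=0 char='_'
After 12 (h): row=0 col=0 char='_'

Answer: 0,0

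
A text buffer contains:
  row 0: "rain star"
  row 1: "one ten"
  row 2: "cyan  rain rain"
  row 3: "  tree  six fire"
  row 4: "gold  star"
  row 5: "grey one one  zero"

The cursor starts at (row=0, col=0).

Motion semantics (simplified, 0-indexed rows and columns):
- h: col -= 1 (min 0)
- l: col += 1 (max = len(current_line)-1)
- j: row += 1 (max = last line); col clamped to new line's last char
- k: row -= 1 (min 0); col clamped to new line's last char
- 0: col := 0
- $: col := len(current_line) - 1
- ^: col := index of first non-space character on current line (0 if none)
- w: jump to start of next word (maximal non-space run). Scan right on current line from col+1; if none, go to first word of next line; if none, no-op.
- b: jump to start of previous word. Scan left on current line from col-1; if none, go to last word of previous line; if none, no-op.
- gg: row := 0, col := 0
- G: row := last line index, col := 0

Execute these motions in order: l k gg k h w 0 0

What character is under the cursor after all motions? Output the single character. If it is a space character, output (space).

After 1 (l): row=0 col=1 char='a'
After 2 (k): row=0 col=1 char='a'
After 3 (gg): row=0 col=0 char='r'
After 4 (k): row=0 col=0 char='r'
After 5 (h): row=0 col=0 char='r'
After 6 (w): row=0 col=5 char='s'
After 7 (0): row=0 col=0 char='r'
After 8 (0): row=0 col=0 char='r'

Answer: r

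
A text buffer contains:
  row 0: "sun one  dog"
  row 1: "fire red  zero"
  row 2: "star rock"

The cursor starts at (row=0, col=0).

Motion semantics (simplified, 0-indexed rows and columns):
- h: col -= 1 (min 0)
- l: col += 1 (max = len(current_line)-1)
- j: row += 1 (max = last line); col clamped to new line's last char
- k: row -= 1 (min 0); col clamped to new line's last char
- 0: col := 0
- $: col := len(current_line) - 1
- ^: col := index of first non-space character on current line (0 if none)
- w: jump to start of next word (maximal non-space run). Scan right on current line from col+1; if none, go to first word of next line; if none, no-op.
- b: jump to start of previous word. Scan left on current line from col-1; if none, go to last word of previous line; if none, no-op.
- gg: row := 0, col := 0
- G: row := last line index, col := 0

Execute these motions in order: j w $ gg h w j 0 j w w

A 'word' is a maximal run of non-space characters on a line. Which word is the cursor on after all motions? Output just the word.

After 1 (j): row=1 col=0 char='f'
After 2 (w): row=1 col=5 char='r'
After 3 ($): row=1 col=13 char='o'
After 4 (gg): row=0 col=0 char='s'
After 5 (h): row=0 col=0 char='s'
After 6 (w): row=0 col=4 char='o'
After 7 (j): row=1 col=4 char='_'
After 8 (0): row=1 col=0 char='f'
After 9 (j): row=2 col=0 char='s'
After 10 (w): row=2 col=5 char='r'
After 11 (w): row=2 col=5 char='r'

Answer: rock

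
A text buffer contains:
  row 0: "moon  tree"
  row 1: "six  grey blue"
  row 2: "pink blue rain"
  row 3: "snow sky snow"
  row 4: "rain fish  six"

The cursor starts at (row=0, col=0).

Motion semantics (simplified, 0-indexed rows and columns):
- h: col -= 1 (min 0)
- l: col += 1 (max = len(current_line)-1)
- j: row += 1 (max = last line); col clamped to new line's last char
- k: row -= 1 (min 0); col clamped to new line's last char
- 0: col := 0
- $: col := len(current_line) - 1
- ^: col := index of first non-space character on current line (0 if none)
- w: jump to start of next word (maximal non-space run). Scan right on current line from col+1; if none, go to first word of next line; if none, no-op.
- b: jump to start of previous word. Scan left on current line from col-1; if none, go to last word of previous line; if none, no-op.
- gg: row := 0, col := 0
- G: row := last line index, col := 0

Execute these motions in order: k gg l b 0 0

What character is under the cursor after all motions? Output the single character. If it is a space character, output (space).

After 1 (k): row=0 col=0 char='m'
After 2 (gg): row=0 col=0 char='m'
After 3 (l): row=0 col=1 char='o'
After 4 (b): row=0 col=0 char='m'
After 5 (0): row=0 col=0 char='m'
After 6 (0): row=0 col=0 char='m'

Answer: m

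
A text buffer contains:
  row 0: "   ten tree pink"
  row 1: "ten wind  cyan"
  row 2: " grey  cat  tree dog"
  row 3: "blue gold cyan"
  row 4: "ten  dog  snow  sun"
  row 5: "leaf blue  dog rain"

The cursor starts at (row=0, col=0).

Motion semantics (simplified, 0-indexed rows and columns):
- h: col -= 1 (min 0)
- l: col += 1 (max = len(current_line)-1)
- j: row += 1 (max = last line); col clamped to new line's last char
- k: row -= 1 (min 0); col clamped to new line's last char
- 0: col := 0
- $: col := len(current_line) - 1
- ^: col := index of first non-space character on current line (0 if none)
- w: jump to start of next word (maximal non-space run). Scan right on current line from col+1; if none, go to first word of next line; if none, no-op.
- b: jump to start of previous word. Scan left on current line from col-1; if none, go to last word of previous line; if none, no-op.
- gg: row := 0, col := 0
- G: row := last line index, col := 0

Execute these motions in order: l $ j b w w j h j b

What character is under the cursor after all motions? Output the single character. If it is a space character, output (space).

After 1 (l): row=0 col=1 char='_'
After 2 ($): row=0 col=15 char='k'
After 3 (j): row=1 col=13 char='n'
After 4 (b): row=1 col=10 char='c'
After 5 (w): row=2 col=1 char='g'
After 6 (w): row=2 col=7 char='c'
After 7 (j): row=3 col=7 char='l'
After 8 (h): row=3 col=6 char='o'
After 9 (j): row=4 col=6 char='o'
After 10 (b): row=4 col=5 char='d'

Answer: d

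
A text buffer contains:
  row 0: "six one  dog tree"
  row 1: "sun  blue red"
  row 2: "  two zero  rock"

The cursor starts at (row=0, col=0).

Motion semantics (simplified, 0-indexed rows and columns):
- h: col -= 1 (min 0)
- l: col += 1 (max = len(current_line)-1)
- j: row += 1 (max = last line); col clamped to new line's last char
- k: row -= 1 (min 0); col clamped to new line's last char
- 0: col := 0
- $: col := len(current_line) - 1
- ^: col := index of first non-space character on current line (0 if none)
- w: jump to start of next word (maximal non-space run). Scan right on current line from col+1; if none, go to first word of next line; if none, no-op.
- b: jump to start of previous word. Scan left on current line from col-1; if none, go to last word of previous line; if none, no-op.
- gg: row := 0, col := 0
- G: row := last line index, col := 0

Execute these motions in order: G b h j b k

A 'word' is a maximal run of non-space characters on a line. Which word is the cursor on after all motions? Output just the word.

After 1 (G): row=2 col=0 char='_'
After 2 (b): row=1 col=10 char='r'
After 3 (h): row=1 col=9 char='_'
After 4 (j): row=2 col=9 char='o'
After 5 (b): row=2 col=6 char='z'
After 6 (k): row=1 col=6 char='l'

Answer: blue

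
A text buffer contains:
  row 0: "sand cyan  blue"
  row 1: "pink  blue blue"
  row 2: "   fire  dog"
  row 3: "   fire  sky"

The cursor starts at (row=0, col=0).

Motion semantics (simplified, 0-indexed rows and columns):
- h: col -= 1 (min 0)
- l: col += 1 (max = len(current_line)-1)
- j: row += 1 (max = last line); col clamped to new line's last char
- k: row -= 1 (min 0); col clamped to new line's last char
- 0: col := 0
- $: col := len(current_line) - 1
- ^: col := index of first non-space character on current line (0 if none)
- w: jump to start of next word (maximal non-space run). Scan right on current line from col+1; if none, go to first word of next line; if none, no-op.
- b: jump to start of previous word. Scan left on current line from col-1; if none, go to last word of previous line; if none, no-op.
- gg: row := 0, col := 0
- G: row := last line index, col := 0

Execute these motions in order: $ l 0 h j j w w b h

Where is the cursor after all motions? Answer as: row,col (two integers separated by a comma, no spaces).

After 1 ($): row=0 col=14 char='e'
After 2 (l): row=0 col=14 char='e'
After 3 (0): row=0 col=0 char='s'
After 4 (h): row=0 col=0 char='s'
After 5 (j): row=1 col=0 char='p'
After 6 (j): row=2 col=0 char='_'
After 7 (w): row=2 col=3 char='f'
After 8 (w): row=2 col=9 char='d'
After 9 (b): row=2 col=3 char='f'
After 10 (h): row=2 col=2 char='_'

Answer: 2,2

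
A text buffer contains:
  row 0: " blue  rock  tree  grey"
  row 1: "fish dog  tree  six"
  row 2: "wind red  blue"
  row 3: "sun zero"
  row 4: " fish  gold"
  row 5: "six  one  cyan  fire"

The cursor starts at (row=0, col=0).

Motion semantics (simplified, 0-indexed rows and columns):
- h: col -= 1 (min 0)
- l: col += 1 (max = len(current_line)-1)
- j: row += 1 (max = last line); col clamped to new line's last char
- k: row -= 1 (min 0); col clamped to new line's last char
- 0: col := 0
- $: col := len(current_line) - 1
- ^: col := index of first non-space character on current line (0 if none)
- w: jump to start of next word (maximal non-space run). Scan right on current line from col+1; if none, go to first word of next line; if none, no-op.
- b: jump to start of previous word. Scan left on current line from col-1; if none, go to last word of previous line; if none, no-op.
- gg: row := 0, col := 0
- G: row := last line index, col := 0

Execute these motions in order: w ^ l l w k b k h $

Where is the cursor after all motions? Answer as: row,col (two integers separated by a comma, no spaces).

Answer: 0,22

Derivation:
After 1 (w): row=0 col=1 char='b'
After 2 (^): row=0 col=1 char='b'
After 3 (l): row=0 col=2 char='l'
After 4 (l): row=0 col=3 char='u'
After 5 (w): row=0 col=7 char='r'
After 6 (k): row=0 col=7 char='r'
After 7 (b): row=0 col=1 char='b'
After 8 (k): row=0 col=1 char='b'
After 9 (h): row=0 col=0 char='_'
After 10 ($): row=0 col=22 char='y'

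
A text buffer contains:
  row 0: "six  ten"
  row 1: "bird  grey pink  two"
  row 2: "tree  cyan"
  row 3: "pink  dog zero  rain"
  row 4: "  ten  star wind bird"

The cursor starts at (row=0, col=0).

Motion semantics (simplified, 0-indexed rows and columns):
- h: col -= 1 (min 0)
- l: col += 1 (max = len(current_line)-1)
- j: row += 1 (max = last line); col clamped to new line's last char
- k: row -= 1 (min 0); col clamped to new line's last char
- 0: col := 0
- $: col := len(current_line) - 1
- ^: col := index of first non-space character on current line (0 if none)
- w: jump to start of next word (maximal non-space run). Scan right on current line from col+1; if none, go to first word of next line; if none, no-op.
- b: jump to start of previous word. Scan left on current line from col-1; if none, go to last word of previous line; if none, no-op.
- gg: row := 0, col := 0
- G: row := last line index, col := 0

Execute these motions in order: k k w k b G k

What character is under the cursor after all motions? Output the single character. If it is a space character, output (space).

After 1 (k): row=0 col=0 char='s'
After 2 (k): row=0 col=0 char='s'
After 3 (w): row=0 col=5 char='t'
After 4 (k): row=0 col=5 char='t'
After 5 (b): row=0 col=0 char='s'
After 6 (G): row=4 col=0 char='_'
After 7 (k): row=3 col=0 char='p'

Answer: p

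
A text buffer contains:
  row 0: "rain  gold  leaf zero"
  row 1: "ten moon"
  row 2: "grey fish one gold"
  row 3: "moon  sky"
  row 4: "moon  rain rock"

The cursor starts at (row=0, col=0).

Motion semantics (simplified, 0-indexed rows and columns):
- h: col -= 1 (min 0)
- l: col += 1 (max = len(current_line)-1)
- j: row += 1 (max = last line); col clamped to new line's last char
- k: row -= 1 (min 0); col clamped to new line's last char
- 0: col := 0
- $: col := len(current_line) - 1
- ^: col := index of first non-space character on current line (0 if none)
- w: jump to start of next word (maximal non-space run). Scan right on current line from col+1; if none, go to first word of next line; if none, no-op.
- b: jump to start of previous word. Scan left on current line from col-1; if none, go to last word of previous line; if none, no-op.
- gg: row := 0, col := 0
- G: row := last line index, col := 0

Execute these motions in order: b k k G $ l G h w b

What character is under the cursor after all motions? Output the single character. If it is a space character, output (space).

Answer: m

Derivation:
After 1 (b): row=0 col=0 char='r'
After 2 (k): row=0 col=0 char='r'
After 3 (k): row=0 col=0 char='r'
After 4 (G): row=4 col=0 char='m'
After 5 ($): row=4 col=14 char='k'
After 6 (l): row=4 col=14 char='k'
After 7 (G): row=4 col=0 char='m'
After 8 (h): row=4 col=0 char='m'
After 9 (w): row=4 col=6 char='r'
After 10 (b): row=4 col=0 char='m'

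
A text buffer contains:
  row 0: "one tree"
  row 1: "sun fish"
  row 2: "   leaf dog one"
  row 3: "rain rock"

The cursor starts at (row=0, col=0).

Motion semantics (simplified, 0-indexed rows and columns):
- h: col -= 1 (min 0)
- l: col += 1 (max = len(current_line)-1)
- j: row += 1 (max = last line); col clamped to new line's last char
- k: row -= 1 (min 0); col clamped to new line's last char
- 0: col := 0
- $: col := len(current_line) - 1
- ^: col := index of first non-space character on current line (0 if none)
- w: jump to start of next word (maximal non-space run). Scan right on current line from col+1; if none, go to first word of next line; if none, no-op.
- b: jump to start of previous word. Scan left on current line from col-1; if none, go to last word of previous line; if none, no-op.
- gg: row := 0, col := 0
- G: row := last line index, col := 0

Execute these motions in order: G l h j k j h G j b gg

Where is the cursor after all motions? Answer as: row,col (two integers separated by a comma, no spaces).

After 1 (G): row=3 col=0 char='r'
After 2 (l): row=3 col=1 char='a'
After 3 (h): row=3 col=0 char='r'
After 4 (j): row=3 col=0 char='r'
After 5 (k): row=2 col=0 char='_'
After 6 (j): row=3 col=0 char='r'
After 7 (h): row=3 col=0 char='r'
After 8 (G): row=3 col=0 char='r'
After 9 (j): row=3 col=0 char='r'
After 10 (b): row=2 col=12 char='o'
After 11 (gg): row=0 col=0 char='o'

Answer: 0,0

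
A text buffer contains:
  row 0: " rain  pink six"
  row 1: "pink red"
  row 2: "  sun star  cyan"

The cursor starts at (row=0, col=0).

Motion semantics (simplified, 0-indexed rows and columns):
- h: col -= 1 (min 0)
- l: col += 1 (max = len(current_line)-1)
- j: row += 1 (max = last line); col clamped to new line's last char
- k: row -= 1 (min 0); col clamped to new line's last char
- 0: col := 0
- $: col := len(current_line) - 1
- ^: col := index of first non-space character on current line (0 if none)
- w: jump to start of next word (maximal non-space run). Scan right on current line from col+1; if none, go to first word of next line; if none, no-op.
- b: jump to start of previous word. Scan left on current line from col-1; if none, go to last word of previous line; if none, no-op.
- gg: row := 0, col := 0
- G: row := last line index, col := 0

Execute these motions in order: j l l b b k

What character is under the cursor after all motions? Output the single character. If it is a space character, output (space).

After 1 (j): row=1 col=0 char='p'
After 2 (l): row=1 col=1 char='i'
After 3 (l): row=1 col=2 char='n'
After 4 (b): row=1 col=0 char='p'
After 5 (b): row=0 col=12 char='s'
After 6 (k): row=0 col=12 char='s'

Answer: s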